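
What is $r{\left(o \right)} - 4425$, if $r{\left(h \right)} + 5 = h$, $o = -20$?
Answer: $-4450$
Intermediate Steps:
$r{\left(h \right)} = -5 + h$
$r{\left(o \right)} - 4425 = \left(-5 - 20\right) - 4425 = -25 - 4425 = -4450$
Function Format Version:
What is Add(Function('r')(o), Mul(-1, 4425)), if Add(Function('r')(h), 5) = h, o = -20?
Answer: -4450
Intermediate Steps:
Function('r')(h) = Add(-5, h)
Add(Function('r')(o), Mul(-1, 4425)) = Add(Add(-5, -20), Mul(-1, 4425)) = Add(-25, -4425) = -4450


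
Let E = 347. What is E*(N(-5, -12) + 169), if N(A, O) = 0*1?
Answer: 58643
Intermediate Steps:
N(A, O) = 0
E*(N(-5, -12) + 169) = 347*(0 + 169) = 347*169 = 58643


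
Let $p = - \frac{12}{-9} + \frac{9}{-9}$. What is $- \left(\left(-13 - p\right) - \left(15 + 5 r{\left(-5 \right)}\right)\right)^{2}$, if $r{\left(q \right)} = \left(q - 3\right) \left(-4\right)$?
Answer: $- \frac{319225}{9} \approx -35469.0$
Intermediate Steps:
$p = \frac{1}{3}$ ($p = \left(-12\right) \left(- \frac{1}{9}\right) + 9 \left(- \frac{1}{9}\right) = \frac{4}{3} - 1 = \frac{1}{3} \approx 0.33333$)
$r{\left(q \right)} = 12 - 4 q$ ($r{\left(q \right)} = \left(-3 + q\right) \left(-4\right) = 12 - 4 q$)
$- \left(\left(-13 - p\right) - \left(15 + 5 r{\left(-5 \right)}\right)\right)^{2} = - \left(\left(-13 - \frac{1}{3}\right) - \left(15 + 5 \left(12 - -20\right)\right)\right)^{2} = - \left(\left(-13 - \frac{1}{3}\right) - \left(15 + 5 \left(12 + 20\right)\right)\right)^{2} = - \left(- \frac{40}{3} - \left(15 + 5 \cdot 32\right)\right)^{2} = - \left(- \frac{40}{3} - 175\right)^{2} = - \left(- \frac{565}{3}\right)^{2} = \left(-1\right) \frac{319225}{9} = - \frac{319225}{9}$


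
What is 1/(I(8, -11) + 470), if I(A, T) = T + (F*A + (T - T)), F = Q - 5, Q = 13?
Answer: 1/523 ≈ 0.0019120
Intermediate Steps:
F = 8 (F = 13 - 5 = 8)
I(A, T) = T + 8*A (I(A, T) = T + (8*A + (T - T)) = T + (8*A + 0) = T + 8*A)
1/(I(8, -11) + 470) = 1/((-11 + 8*8) + 470) = 1/((-11 + 64) + 470) = 1/(53 + 470) = 1/523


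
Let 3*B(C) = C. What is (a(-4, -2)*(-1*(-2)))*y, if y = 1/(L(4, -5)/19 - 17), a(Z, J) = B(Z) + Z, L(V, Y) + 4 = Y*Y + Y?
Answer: 608/921 ≈ 0.66015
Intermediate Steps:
B(C) = C/3
L(V, Y) = -4 + Y + Y**2 (L(V, Y) = -4 + (Y*Y + Y) = -4 + (Y**2 + Y) = -4 + (Y + Y**2) = -4 + Y + Y**2)
a(Z, J) = 4*Z/3 (a(Z, J) = Z/3 + Z = 4*Z/3)
y = -19/307 (y = 1/((-4 - 5 + (-5)**2)/19 - 17) = 1/((-4 - 5 + 25)*(1/19) - 17) = 1/(16*(1/19) - 17) = 1/(16/19 - 17) = 1/(-307/19) = -19/307 ≈ -0.061889)
(a(-4, -2)*(-1*(-2)))*y = (((4/3)*(-4))*(-1*(-2)))*(-19/307) = -16/3*2*(-19/307) = -32/3*(-19/307) = 608/921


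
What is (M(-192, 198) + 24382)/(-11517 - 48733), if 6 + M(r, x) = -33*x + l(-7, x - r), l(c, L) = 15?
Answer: -17857/60250 ≈ -0.29638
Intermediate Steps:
M(r, x) = 9 - 33*x (M(r, x) = -6 + (-33*x + 15) = -6 + (15 - 33*x) = 9 - 33*x)
(M(-192, 198) + 24382)/(-11517 - 48733) = ((9 - 33*198) + 24382)/(-11517 - 48733) = ((9 - 6534) + 24382)/(-60250) = (-6525 + 24382)*(-1/60250) = 17857*(-1/60250) = -17857/60250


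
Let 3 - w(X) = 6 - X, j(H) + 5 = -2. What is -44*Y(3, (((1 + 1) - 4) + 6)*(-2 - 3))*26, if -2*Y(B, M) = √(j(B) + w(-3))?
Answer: 572*I*√13 ≈ 2062.4*I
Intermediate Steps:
j(H) = -7 (j(H) = -5 - 2 = -7)
w(X) = -3 + X (w(X) = 3 - (6 - X) = 3 + (-6 + X) = -3 + X)
Y(B, M) = -I*√13/2 (Y(B, M) = -√(-7 + (-3 - 3))/2 = -√(-7 - 6)/2 = -I*√13/2)
-44*Y(3, (((1 + 1) - 4) + 6)*(-2 - 3))*26 = -(-22)*I*√13*26 = (22*I*√13)*26 = 572*I*√13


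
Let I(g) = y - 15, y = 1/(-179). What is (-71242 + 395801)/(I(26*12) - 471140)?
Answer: -58096061/84336746 ≈ -0.68886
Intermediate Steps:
y = -1/179 ≈ -0.0055866
I(g) = -2686/179 (I(g) = -1/179 - 15 = -2686/179)
(-71242 + 395801)/(I(26*12) - 471140) = (-71242 + 395801)/(-2686/179 - 471140) = 324559/(-84336746/179) = 324559*(-179/84336746) = -58096061/84336746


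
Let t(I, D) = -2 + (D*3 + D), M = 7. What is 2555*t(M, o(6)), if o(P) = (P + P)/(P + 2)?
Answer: 10220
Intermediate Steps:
o(P) = 2*P/(2 + P) (o(P) = (2*P)/(2 + P) = 2*P/(2 + P))
t(I, D) = -2 + 4*D (t(I, D) = -2 + (3*D + D) = -2 + 4*D)
2555*t(M, o(6)) = 2555*(-2 + 4*(2*6/(2 + 6))) = 2555*(-2 + 4*(2*6/8)) = 2555*(-2 + 4*(2*6*(⅛))) = 2555*(-2 + 4*(3/2)) = 2555*(-2 + 6) = 2555*4 = 10220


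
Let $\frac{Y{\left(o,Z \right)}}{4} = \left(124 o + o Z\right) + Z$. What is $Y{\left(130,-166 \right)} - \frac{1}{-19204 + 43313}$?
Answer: $- \frac{542548937}{24109} \approx -22504.0$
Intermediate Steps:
$Y{\left(o,Z \right)} = 4 Z + 496 o + 4 Z o$ ($Y{\left(o,Z \right)} = 4 \left(\left(124 o + o Z\right) + Z\right) = 4 \left(\left(124 o + Z o\right) + Z\right) = 4 \left(Z + 124 o + Z o\right) = 4 Z + 496 o + 4 Z o$)
$Y{\left(130,-166 \right)} - \frac{1}{-19204 + 43313} = \left(4 \left(-166\right) + 496 \cdot 130 + 4 \left(-166\right) 130\right) - \frac{1}{-19204 + 43313} = \left(-664 + 64480 - 86320\right) - \frac{1}{24109} = -22504 - \frac{1}{24109} = - \frac{542548937}{24109}$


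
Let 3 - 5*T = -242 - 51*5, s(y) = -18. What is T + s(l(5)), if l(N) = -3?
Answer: 82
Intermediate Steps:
T = 100 (T = ⅗ - (-242 - 51*5)/5 = ⅗ - (-242 - 255)/5 = ⅗ - ⅕*(-497) = ⅗ + 497/5 = 100)
T + s(l(5)) = 100 - 18 = 82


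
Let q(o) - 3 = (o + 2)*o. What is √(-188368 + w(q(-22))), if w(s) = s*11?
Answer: I*√183495 ≈ 428.36*I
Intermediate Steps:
q(o) = 3 + o*(2 + o) (q(o) = 3 + (o + 2)*o = 3 + (2 + o)*o = 3 + o*(2 + o))
w(s) = 11*s
√(-188368 + w(q(-22))) = √(-188368 + 11*(3 + (-22)² + 2*(-22))) = √(-188368 + 11*(3 + 484 - 44)) = √(-188368 + 11*443) = √(-188368 + 4873) = √(-183495) = I*√183495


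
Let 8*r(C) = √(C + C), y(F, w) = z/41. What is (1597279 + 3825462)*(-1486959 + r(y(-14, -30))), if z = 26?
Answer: -8063393534619 + 5422741*√533/164 ≈ -8.0634e+12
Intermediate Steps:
y(F, w) = 26/41
r(C) = √2*√C/8 (r(C) = √(C + C)/8 = √(2*C)/8 = (√2*√C)/8 = √2*√C/8)
(1597279 + 3825462)*(-1486959 + r(y(-14, -30))) = (1597279 + 3825462)*(-1486959 + √2*√(26/41)/8) = 5422741*(-1486959 + √2*(√1066/41)/8) = 5422741*(-1486959 + √533/164) = -8063393534619 + 5422741*√533/164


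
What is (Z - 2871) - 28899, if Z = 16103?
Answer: -15667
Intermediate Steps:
(Z - 2871) - 28899 = (16103 - 2871) - 28899 = 13232 - 28899 = -15667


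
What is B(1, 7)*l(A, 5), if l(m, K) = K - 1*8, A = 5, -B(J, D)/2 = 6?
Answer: 36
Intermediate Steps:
B(J, D) = -12 (B(J, D) = -2*6 = -12)
l(m, K) = -8 + K (l(m, K) = K - 8 = -8 + K)
B(1, 7)*l(A, 5) = -12*(-8 + 5) = -12*(-3) = 36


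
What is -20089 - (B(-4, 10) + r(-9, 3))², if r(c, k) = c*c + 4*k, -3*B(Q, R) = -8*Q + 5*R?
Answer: -219610/9 ≈ -24401.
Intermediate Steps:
B(Q, R) = -5*R/3 + 8*Q/3 (B(Q, R) = -(-8*Q + 5*R)/3 = -5*R/3 + 8*Q/3)
r(c, k) = c² + 4*k
-20089 - (B(-4, 10) + r(-9, 3))² = -20089 - ((-5/3*10 + (8/3)*(-4)) + ((-9)² + 4*3))² = -20089 - ((-50/3 - 32/3) + (81 + 12))² = -20089 - (-82/3 + 93)² = -20089 - (197/3)² = -20089 - 1*38809/9 = -20089 - 38809/9 = -219610/9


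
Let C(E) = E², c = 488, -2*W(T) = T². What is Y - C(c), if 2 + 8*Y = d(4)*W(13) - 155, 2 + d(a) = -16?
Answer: -475947/2 ≈ -2.3797e+5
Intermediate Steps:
d(a) = -18 (d(a) = -2 - 16 = -18)
W(T) = -T²/2
Y = 341/2 (Y = -¼ + (-(-9)*13² - 155)/8 = -¼ + (-(-9)*169 - 155)/8 = -¼ + (-18*(-169/2) - 155)/8 = -¼ + (1521 - 155)/8 = -¼ + (⅛)*1366 = -¼ + 683/4 = 341/2 ≈ 170.50)
Y - C(c) = 341/2 - 1*488² = 341/2 - 1*238144 = 341/2 - 238144 = -475947/2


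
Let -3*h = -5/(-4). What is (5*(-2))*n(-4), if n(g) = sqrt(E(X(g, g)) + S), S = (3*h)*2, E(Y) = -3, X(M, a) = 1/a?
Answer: -5*I*sqrt(22) ≈ -23.452*I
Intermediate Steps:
h = -5/12 (h = -(-5)/(3*(-4)) = -(-5)*(-1)/(3*4) = -1/3*5/4 = -5/12 ≈ -0.41667)
S = -5/2 (S = (3*(-5/12))*2 = -5/4*2 = -5/2 ≈ -2.5000)
n(g) = I*sqrt(22)/2 (n(g) = sqrt(-3 - 5/2) = sqrt(-11/2) = I*sqrt(22)/2)
(5*(-2))*n(-4) = (5*(-2))*(I*sqrt(22)/2) = -5*I*sqrt(22)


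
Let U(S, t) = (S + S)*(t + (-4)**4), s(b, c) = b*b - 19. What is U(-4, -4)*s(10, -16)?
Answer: -163296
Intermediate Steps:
s(b, c) = -19 + b**2 (s(b, c) = b**2 - 19 = -19 + b**2)
U(S, t) = 2*S*(256 + t) (U(S, t) = (2*S)*(t + 256) = (2*S)*(256 + t) = 2*S*(256 + t))
U(-4, -4)*s(10, -16) = (2*(-4)*(256 - 4))*(-19 + 10**2) = (2*(-4)*252)*(-19 + 100) = -2016*81 = -163296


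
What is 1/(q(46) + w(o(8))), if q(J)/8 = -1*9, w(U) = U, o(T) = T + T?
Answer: -1/56 ≈ -0.017857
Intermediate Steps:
o(T) = 2*T
q(J) = -72 (q(J) = 8*(-1*9) = 8*(-9) = -72)
1/(q(46) + w(o(8))) = 1/(-72 + 2*8) = 1/(-72 + 16) = 1/(-56) = -1/56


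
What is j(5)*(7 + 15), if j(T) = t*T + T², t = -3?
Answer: 220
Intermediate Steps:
j(T) = T² - 3*T (j(T) = -3*T + T² = T² - 3*T)
j(5)*(7 + 15) = (5*(-3 + 5))*(7 + 15) = (5*2)*22 = 10*22 = 220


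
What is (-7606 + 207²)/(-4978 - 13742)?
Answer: -2711/1440 ≈ -1.8826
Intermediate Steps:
(-7606 + 207²)/(-4978 - 13742) = (-7606 + 42849)/(-18720) = 35243*(-1/18720) = -2711/1440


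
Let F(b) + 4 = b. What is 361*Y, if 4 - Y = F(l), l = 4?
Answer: 1444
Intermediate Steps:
F(b) = -4 + b
Y = 4 (Y = 4 - (-4 + 4) = 4 - 1*0 = 4 + 0 = 4)
361*Y = 361*4 = 1444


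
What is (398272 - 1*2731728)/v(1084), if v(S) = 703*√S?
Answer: -1166728*√271/190513 ≈ -100.82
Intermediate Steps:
(398272 - 1*2731728)/v(1084) = (398272 - 1*2731728)/((703*√1084)) = (398272 - 2731728)/((703*(2*√271))) = -2333456*√271/381026 = -1166728*√271/190513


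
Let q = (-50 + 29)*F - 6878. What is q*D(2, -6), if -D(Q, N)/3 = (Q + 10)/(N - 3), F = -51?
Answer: -23228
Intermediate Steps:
D(Q, N) = -3*(10 + Q)/(-3 + N) (D(Q, N) = -3*(Q + 10)/(N - 3) = -3*(10 + Q)/(-3 + N))
q = -5807 (q = (-50 + 29)*(-51) - 6878 = -21*(-51) - 6878 = 1071 - 6878 = -5807)
q*D(2, -6) = -17421*(-10 - 1*2)/(-3 - 6) = -17421*(-10 - 2)/(-9) = -17421*(-1)*(-12)/9 = -5807*4 = -23228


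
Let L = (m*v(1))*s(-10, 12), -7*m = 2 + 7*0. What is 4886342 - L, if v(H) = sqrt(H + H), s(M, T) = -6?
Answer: 4886342 - 12*sqrt(2)/7 ≈ 4.8863e+6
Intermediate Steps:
v(H) = sqrt(2)*sqrt(H) (v(H) = sqrt(2*H) = sqrt(2)*sqrt(H))
m = -2/7 (m = -(2 + 7*0)/7 = -(2 + 0)/7 = -1/7*2 = -2/7 ≈ -0.28571)
L = 12*sqrt(2)/7 (L = -2*sqrt(2)*sqrt(1)/7*(-6) = -2*sqrt(2)/7*(-6) = 12*sqrt(2)/7 ≈ 2.4244)
4886342 - L = 4886342 - 12*sqrt(2)/7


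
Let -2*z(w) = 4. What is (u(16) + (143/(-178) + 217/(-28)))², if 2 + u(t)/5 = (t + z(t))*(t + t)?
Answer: 625419997225/126736 ≈ 4.9348e+6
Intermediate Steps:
z(w) = -2 (z(w) = -½*4 = -2)
u(t) = -10 + 10*t*(-2 + t) (u(t) = -10 + 5*((t - 2)*(t + t)) = -10 + 5*((-2 + t)*(2*t)) = -10 + 5*(2*t*(-2 + t)) = -10 + 10*t*(-2 + t))
(u(16) + (143/(-178) + 217/(-28)))² = ((-10 - 20*16 + 10*16²) + (143/(-178) + 217/(-28)))² = ((-10 - 320 + 10*256) + (143*(-1/178) + 217*(-1/28)))² = ((-10 - 320 + 2560) + (-143/178 - 31/4))² = (2230 - 3045/356)² = (790835/356)² = 625419997225/126736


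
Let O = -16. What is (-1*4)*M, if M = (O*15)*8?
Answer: 7680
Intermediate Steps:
M = -1920 (M = -16*15*8 = -240*8 = -1920)
(-1*4)*M = -1*4*(-1920) = -4*(-1920) = 7680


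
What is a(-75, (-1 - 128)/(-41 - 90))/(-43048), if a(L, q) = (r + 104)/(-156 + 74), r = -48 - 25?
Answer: 31/3529936 ≈ 8.7820e-6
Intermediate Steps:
r = -73
a(L, q) = -31/82 (a(L, q) = (-73 + 104)/(-156 + 74) = 31/(-82) = 31*(-1/82) = -31/82)
a(-75, (-1 - 128)/(-41 - 90))/(-43048) = -31/82/(-43048) = -31/82*(-1/43048) = 31/3529936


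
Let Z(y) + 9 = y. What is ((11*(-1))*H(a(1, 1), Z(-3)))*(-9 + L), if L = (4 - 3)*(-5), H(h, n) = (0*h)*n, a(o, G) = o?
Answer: 0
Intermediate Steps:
Z(y) = -9 + y
H(h, n) = 0 (H(h, n) = 0*n = 0)
L = -5 (L = 1*(-5) = -5)
((11*(-1))*H(a(1, 1), Z(-3)))*(-9 + L) = ((11*(-1))*0)*(-9 - 5) = -11*0*(-14) = 0*(-14) = 0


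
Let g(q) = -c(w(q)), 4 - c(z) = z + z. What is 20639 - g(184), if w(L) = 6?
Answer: 20631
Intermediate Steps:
c(z) = 4 - 2*z (c(z) = 4 - (z + z) = 4 - 2*z)
g(q) = 8 (g(q) = -(4 - 2*6) = -(4 - 12) = -1*(-8) = 8)
20639 - g(184) = 20639 - 1*8 = 20639 - 8 = 20631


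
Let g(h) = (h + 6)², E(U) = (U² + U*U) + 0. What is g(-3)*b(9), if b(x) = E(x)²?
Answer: 236196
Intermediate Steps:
E(U) = 2*U² (E(U) = (U² + U²) + 0 = 2*U² + 0 = 2*U²)
b(x) = 4*x⁴ (b(x) = (2*x²)² = 4*x⁴)
g(h) = (6 + h)²
g(-3)*b(9) = (6 - 3)²*(4*9⁴) = 3²*(4*6561) = 9*26244 = 236196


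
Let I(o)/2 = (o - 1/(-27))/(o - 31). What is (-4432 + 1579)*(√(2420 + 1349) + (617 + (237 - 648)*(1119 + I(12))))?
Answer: 24868612594/19 - 2853*√3769 ≈ 1.3087e+9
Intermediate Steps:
I(o) = 2*(1/27 + o)/(-31 + o) (I(o) = 2*((o - 1/(-27))/(o - 31)) = 2*((o - 1*(-1/27))/(-31 + o)) = 2*((o + 1/27)/(-31 + o)) = 2*((1/27 + o)/(-31 + o)) = 2*(1/27 + o)/(-31 + o))
(-4432 + 1579)*(√(2420 + 1349) + (617 + (237 - 648)*(1119 + I(12)))) = (-4432 + 1579)*(√(2420 + 1349) + (617 + (237 - 648)*(1119 + 2*(1 + 27*12)/(27*(-31 + 12))))) = -2853*(√3769 + (617 - 411*(1119 + (2/27)*(1 + 324)/(-19)))) = -2853*(√3769 + (617 - 411*(1119 + (2/27)*(-1/19)*325))) = -2853*(√3769 + (617 - 411*(1119 - 650/513))) = -2853*(√3769 + (617 - 411*573397/513)) = -2853*(√3769 + (617 - 78555389/171)) = -2853*(√3769 - 78449882/171) = -2853*(-78449882/171 + √3769) = 24868612594/19 - 2853*√3769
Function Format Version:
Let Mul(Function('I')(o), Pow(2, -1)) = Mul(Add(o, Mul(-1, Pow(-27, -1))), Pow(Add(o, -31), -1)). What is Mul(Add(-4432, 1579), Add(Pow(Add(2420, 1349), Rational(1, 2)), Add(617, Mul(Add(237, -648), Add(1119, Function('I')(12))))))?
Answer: Add(Rational(24868612594, 19), Mul(-2853, Pow(3769, Rational(1, 2)))) ≈ 1.3087e+9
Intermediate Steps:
Function('I')(o) = Mul(2, Pow(Add(-31, o), -1), Add(Rational(1, 27), o)) (Function('I')(o) = Mul(2, Mul(Add(o, Mul(-1, Pow(-27, -1))), Pow(Add(o, -31), -1))) = Mul(2, Mul(Add(o, Mul(-1, Rational(-1, 27))), Pow(Add(-31, o), -1))) = Mul(2, Mul(Add(o, Rational(1, 27)), Pow(Add(-31, o), -1))) = Mul(2, Mul(Add(Rational(1, 27), o), Pow(Add(-31, o), -1))) = Mul(2, Mul(Pow(Add(-31, o), -1), Add(Rational(1, 27), o))) = Mul(2, Pow(Add(-31, o), -1), Add(Rational(1, 27), o)))
Mul(Add(-4432, 1579), Add(Pow(Add(2420, 1349), Rational(1, 2)), Add(617, Mul(Add(237, -648), Add(1119, Function('I')(12)))))) = Mul(Add(-4432, 1579), Add(Pow(Add(2420, 1349), Rational(1, 2)), Add(617, Mul(Add(237, -648), Add(1119, Mul(Rational(2, 27), Pow(Add(-31, 12), -1), Add(1, Mul(27, 12)))))))) = Mul(-2853, Add(Pow(3769, Rational(1, 2)), Add(617, Mul(-411, Add(1119, Mul(Rational(2, 27), Pow(-19, -1), Add(1, 324))))))) = Mul(-2853, Add(Pow(3769, Rational(1, 2)), Add(617, Mul(-411, Add(1119, Mul(Rational(2, 27), Rational(-1, 19), 325)))))) = Mul(-2853, Add(Pow(3769, Rational(1, 2)), Add(617, Mul(-411, Add(1119, Rational(-650, 513)))))) = Mul(-2853, Add(Pow(3769, Rational(1, 2)), Add(617, Mul(-411, Rational(573397, 513))))) = Mul(-2853, Add(Pow(3769, Rational(1, 2)), Add(617, Rational(-78555389, 171)))) = Mul(-2853, Add(Pow(3769, Rational(1, 2)), Rational(-78449882, 171))) = Mul(-2853, Add(Rational(-78449882, 171), Pow(3769, Rational(1, 2)))) = Add(Rational(24868612594, 19), Mul(-2853, Pow(3769, Rational(1, 2))))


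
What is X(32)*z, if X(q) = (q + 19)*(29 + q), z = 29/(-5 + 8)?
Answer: 30073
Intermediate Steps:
z = 29/3 ≈ 9.6667
X(q) = (19 + q)*(29 + q)
X(32)*z = (551 + 32² + 48*32)*(29/3) = (551 + 1024 + 1536)*(29/3) = 3111*(29/3) = 30073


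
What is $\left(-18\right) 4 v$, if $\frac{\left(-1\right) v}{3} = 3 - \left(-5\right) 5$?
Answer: $6048$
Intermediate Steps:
$v = -84$ ($v = - 3 \left(3 - \left(-5\right) 5\right) = - 3 \left(3 - -25\right) = - 3 \left(3 + 25\right) = \left(-3\right) 28 = -84$)
$\left(-18\right) 4 v = \left(-18\right) 4 \left(-84\right) = \left(-72\right) \left(-84\right) = 6048$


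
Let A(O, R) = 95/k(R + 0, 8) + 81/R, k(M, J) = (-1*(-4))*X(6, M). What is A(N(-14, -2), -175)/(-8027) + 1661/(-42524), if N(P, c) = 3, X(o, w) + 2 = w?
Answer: -206099264431/5286505542150 ≈ -0.038986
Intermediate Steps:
X(o, w) = -2 + w
k(M, J) = -8 + 4*M (k(M, J) = (-1*(-4))*(-2 + M) = 4*(-2 + M) = -8 + 4*M)
A(O, R) = 81/R + 95/(-8 + 4*R) (A(O, R) = 95/(-8 + 4*(R + 0)) + 81/R = 95/(-8 + 4*R) + 81/R = 81/R + 95/(-8 + 4*R))
A(N(-14, -2), -175)/(-8027) + 1661/(-42524) = ((1/4)*(-648 + 419*(-175))/(-175*(-2 - 175)))/(-8027) + 1661/(-42524) = ((1/4)*(-1/175)*(-648 - 73325)/(-177))*(-1/8027) + 1661*(-1/42524) = ((1/4)*(-1/175)*(-1/177)*(-73973))*(-1/8027) - 1661/42524 = -73973/123900*(-1/8027) - 1661/42524 = 73973/994545300 - 1661/42524 = -206099264431/5286505542150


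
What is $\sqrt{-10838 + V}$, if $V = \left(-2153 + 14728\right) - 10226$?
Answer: $i \sqrt{8489} \approx 92.136 i$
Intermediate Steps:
$V = 2349$ ($V = 12575 - 10226 = 2349$)
$\sqrt{-10838 + V} = \sqrt{-10838 + 2349} = \sqrt{-8489} = i \sqrt{8489}$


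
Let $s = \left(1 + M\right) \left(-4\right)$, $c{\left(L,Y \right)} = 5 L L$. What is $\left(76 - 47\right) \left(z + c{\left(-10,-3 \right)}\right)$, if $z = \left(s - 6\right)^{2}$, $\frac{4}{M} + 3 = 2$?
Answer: $15544$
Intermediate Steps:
$M = -4$ ($M = \frac{4}{-3 + 2} = \frac{4}{-1} = 4 \left(-1\right) = -4$)
$c{\left(L,Y \right)} = 5 L^{2}$
$s = 12$ ($s = \left(1 - 4\right) \left(-4\right) = \left(-3\right) \left(-4\right) = 12$)
$z = 36$ ($z = \left(12 - 6\right)^{2} = 6^{2} = 36$)
$\left(76 - 47\right) \left(z + c{\left(-10,-3 \right)}\right) = \left(76 - 47\right) \left(36 + 5 \left(-10\right)^{2}\right) = 29 \left(36 + 5 \cdot 100\right) = 29 \left(36 + 500\right) = 29 \cdot 536 = 15544$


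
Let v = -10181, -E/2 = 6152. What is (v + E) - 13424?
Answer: -35909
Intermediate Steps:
E = -12304 (E = -2*6152 = -12304)
(v + E) - 13424 = (-10181 - 12304) - 13424 = -22485 - 13424 = -35909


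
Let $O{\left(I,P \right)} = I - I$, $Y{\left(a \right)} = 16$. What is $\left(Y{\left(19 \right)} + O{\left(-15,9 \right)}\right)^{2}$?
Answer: $256$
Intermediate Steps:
$O{\left(I,P \right)} = 0$
$\left(Y{\left(19 \right)} + O{\left(-15,9 \right)}\right)^{2} = \left(16 + 0\right)^{2} = 16^{2} = 256$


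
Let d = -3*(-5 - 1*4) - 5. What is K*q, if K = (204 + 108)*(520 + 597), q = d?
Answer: 7667088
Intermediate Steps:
d = 22 (d = -3*(-5 - 4) - 5 = -3*(-9) - 5 = 27 - 5 = 22)
q = 22
K = 348504 (K = 312*1117 = 348504)
K*q = 348504*22 = 7667088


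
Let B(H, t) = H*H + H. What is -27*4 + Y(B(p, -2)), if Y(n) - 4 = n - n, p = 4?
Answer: -104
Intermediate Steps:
B(H, t) = H + H² (B(H, t) = H² + H = H + H²)
Y(n) = 4 (Y(n) = 4 + (n - n) = 4 + 0 = 4)
-27*4 + Y(B(p, -2)) = -27*4 + 4 = -108 + 4 = -104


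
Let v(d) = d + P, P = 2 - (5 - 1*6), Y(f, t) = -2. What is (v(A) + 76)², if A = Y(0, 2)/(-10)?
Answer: 156816/25 ≈ 6272.6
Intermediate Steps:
P = 3 (P = 2 - (5 - 6) = 2 - 1*(-1) = 2 + 1 = 3)
A = ⅕ (A = -2/(-10) = -2*(-⅒) = ⅕ ≈ 0.20000)
v(d) = 3 + d (v(d) = d + 3 = 3 + d)
(v(A) + 76)² = ((3 + ⅕) + 76)² = (16/5 + 76)² = (396/5)² = 156816/25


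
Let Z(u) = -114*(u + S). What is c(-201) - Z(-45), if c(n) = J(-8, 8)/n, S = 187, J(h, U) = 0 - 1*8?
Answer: 3253796/201 ≈ 16188.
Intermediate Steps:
J(h, U) = -8 (J(h, U) = 0 - 8 = -8)
Z(u) = -21318 - 114*u (Z(u) = -114*(u + 187) = -114*(187 + u) = -21318 - 114*u)
c(n) = -8/n
c(-201) - Z(-45) = -8/(-201) - (-21318 - 114*(-45)) = -8*(-1/201) - (-21318 + 5130) = 8/201 - 1*(-16188) = 8/201 + 16188 = 3253796/201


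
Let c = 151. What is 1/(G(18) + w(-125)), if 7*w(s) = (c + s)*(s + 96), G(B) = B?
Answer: -7/628 ≈ -0.011147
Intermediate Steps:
w(s) = (96 + s)*(151 + s)/7 (w(s) = ((151 + s)*(s + 96))/7 = ((151 + s)*(96 + s))/7 = ((96 + s)*(151 + s))/7 = (96 + s)*(151 + s)/7)
1/(G(18) + w(-125)) = 1/(18 + (14496/7 + (⅐)*(-125)² + (247/7)*(-125))) = 1/(18 + (14496/7 + (⅐)*15625 - 30875/7)) = 1/(18 + (14496/7 + 15625/7 - 30875/7)) = 1/(18 - 754/7) = 1/(-628/7) = -7/628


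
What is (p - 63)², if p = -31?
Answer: 8836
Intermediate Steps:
(p - 63)² = (-31 - 63)² = (-94)² = 8836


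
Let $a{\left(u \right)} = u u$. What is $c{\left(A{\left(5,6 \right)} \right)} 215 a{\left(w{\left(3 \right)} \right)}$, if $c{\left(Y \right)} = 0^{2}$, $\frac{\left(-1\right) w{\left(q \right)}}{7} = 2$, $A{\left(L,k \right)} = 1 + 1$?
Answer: $0$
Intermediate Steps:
$A{\left(L,k \right)} = 2$
$w{\left(q \right)} = -14$ ($w{\left(q \right)} = \left(-7\right) 2 = -14$)
$a{\left(u \right)} = u^{2}$
$c{\left(Y \right)} = 0$
$c{\left(A{\left(5,6 \right)} \right)} 215 a{\left(w{\left(3 \right)} \right)} = 0 \cdot 215 \left(-14\right)^{2} = 0 \cdot 196 = 0$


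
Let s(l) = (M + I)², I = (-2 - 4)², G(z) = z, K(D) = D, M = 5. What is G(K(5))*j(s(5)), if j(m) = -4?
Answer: -20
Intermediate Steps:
I = 36 (I = (-6)² = 36)
s(l) = 1681 (s(l) = (5 + 36)² = 41² = 1681)
G(K(5))*j(s(5)) = 5*(-4) = -20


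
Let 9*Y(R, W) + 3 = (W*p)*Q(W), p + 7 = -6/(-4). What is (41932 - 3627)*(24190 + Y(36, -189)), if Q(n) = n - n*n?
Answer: -473842273030/3 ≈ -1.5795e+11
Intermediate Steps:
p = -11/2 (p = -7 - 6/(-4) = -7 - 6*(-¼) = -7 + 3/2 = -11/2 ≈ -5.5000)
Q(n) = n - n²
Y(R, W) = -⅓ - 11*W²*(1 - W)/18 (Y(R, W) = -⅓ + ((W*(-11/2))*(W*(1 - W)))/9 = -⅓ + ((-11*W/2)*(W*(1 - W)))/9 = -⅓ + (-11*W²*(1 - W)/2)/9 = -⅓ - 11*W²*(1 - W)/18)
(41932 - 3627)*(24190 + Y(36, -189)) = (41932 - 3627)*(24190 + (-⅓ + (11/18)*(-189)²*(-1 - 189))) = 38305*(24190 + (-⅓ + (11/18)*35721*(-190))) = 38305*(24190 + (-⅓ - 4147605)) = 38305*(24190 - 12442816/3) = 38305*(-12370246/3) = -473842273030/3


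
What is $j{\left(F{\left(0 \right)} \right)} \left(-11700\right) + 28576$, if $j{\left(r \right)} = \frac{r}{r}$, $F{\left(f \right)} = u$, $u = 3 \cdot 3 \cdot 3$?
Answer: $16876$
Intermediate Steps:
$u = 27$ ($u = 9 \cdot 3 = 27$)
$F{\left(f \right)} = 27$
$j{\left(r \right)} = 1$
$j{\left(F{\left(0 \right)} \right)} \left(-11700\right) + 28576 = 1 \left(-11700\right) + 28576 = -11700 + 28576 = 16876$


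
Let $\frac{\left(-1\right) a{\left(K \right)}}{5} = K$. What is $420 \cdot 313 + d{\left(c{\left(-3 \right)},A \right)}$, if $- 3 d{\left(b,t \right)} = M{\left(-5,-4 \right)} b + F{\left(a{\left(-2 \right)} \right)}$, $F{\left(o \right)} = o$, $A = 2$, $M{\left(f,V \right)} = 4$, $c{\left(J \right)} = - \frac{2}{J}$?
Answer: $\frac{1183102}{9} \approx 1.3146 \cdot 10^{5}$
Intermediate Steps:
$a{\left(K \right)} = - 5 K$
$d{\left(b,t \right)} = - \frac{10}{3} - \frac{4 b}{3}$ ($d{\left(b,t \right)} = - \frac{4 b - -10}{3} = - \frac{4 b + 10}{3} = - \frac{10 + 4 b}{3} = - \frac{10}{3} - \frac{4 b}{3}$)
$420 \cdot 313 + d{\left(c{\left(-3 \right)},A \right)} = 420 \cdot 313 - \left(\frac{10}{3} + \frac{4 \left(- \frac{2}{-3}\right)}{3}\right) = 131460 - \left(\frac{10}{3} + \frac{4 \left(\left(-2\right) \left(- \frac{1}{3}\right)\right)}{3}\right) = 131460 - \frac{38}{9} = \frac{1183102}{9}$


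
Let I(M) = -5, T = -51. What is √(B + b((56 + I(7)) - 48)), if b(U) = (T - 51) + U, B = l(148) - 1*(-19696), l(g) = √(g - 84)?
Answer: √19605 ≈ 140.02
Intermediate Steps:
l(g) = √(-84 + g)
B = 19704 (B = √(-84 + 148) - 1*(-19696) = √64 + 19696 = 8 + 19696 = 19704)
b(U) = -102 + U (b(U) = (-51 - 51) + U = -102 + U)
√(B + b((56 + I(7)) - 48)) = √(19704 + (-102 + ((56 - 5) - 48))) = √(19704 + (-102 + (51 - 48))) = √(19704 + (-102 + 3)) = √(19704 - 99) = √19605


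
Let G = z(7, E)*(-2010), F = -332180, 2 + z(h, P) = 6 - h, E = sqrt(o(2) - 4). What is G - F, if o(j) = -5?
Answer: 338210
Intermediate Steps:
E = 3*I (E = sqrt(-5 - 4) = sqrt(-9) = 3*I ≈ 3.0*I)
z(h, P) = 4 - h (z(h, P) = -2 + (6 - h) = 4 - h)
G = 6030 (G = (4 - 1*7)*(-2010) = (4 - 7)*(-2010) = -3*(-2010) = 6030)
G - F = 6030 - 1*(-332180) = 6030 + 332180 = 338210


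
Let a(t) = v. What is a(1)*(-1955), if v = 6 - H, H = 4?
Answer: -3910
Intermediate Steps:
v = 2 (v = 6 - 1*4 = 6 - 4 = 2)
a(t) = 2
a(1)*(-1955) = 2*(-1955) = -3910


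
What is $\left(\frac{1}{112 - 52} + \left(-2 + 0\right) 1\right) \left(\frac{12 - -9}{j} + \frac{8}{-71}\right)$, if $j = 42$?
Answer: $- \frac{1309}{1704} \approx -0.76819$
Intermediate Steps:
$\left(\frac{1}{112 - 52} + \left(-2 + 0\right) 1\right) \left(\frac{12 - -9}{j} + \frac{8}{-71}\right) = \left(\frac{1}{112 - 52} + \left(-2 + 0\right) 1\right) \left(\frac{12 - -9}{42} + \frac{8}{-71}\right) = \left(\frac{1}{60} - 2\right) \left(\left(12 + 9\right) \frac{1}{42} + 8 \left(- \frac{1}{71}\right)\right) = \left(\frac{1}{60} - 2\right) \left(21 \cdot \frac{1}{42} - \frac{8}{71}\right) = - \frac{119 \left(\frac{1}{2} - \frac{8}{71}\right)}{60} = \left(- \frac{119}{60}\right) \frac{55}{142} = - \frac{1309}{1704}$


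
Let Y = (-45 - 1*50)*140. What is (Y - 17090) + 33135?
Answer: 2745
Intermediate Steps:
Y = -13300 (Y = (-45 - 50)*140 = -95*140 = -13300)
(Y - 17090) + 33135 = (-13300 - 17090) + 33135 = -30390 + 33135 = 2745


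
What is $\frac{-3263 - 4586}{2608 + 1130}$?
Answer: $- \frac{7849}{3738} \approx -2.0998$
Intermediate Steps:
$\frac{-3263 - 4586}{2608 + 1130} = - \frac{7849}{3738}$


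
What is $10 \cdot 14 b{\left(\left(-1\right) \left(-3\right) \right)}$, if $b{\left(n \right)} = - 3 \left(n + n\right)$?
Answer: $-2520$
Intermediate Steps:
$b{\left(n \right)} = - 6 n$ ($b{\left(n \right)} = - 3 \cdot 2 n = - 6 n$)
$10 \cdot 14 b{\left(\left(-1\right) \left(-3\right) \right)} = 10 \cdot 14 \left(- 6 \left(\left(-1\right) \left(-3\right)\right)\right) = 140 \left(\left(-6\right) 3\right) = 140 \left(-18\right) = -2520$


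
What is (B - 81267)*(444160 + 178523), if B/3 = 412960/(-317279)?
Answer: -16056224485593759/317279 ≈ -5.0606e+10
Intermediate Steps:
B = -1238880/317279 (B = 3*(412960/(-317279)) = 3*(412960*(-1/317279)) = 3*(-412960/317279) = -1238880/317279 ≈ -3.9047)
(B - 81267)*(444160 + 178523) = (-1238880/317279 - 81267)*(444160 + 178523) = -25785551373/317279*622683 = -16056224485593759/317279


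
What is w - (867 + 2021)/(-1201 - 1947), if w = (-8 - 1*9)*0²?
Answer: 722/787 ≈ 0.91741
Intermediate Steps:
w = 0 (w = (-8 - 9)*0 = -17*0 = 0)
w - (867 + 2021)/(-1201 - 1947) = 0 - (867 + 2021)/(-1201 - 1947) = 0 - 2888/(-3148) = 0 - 2888*(-1)/3148 = 0 - 1*(-722/787) = 0 + 722/787 = 722/787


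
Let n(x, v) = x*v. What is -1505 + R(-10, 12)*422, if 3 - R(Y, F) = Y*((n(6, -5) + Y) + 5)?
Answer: -147939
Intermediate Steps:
n(x, v) = v*x
R(Y, F) = 3 - Y*(-25 + Y) (R(Y, F) = 3 - Y*((-5*6 + Y) + 5) = 3 - Y*((-30 + Y) + 5) = 3 - Y*(-25 + Y))
-1505 + R(-10, 12)*422 = -1505 + (3 - 1*(-10)² + 25*(-10))*422 = -1505 + (3 - 1*100 - 250)*422 = -1505 + (3 - 100 - 250)*422 = -1505 - 347*422 = -1505 - 146434 = -147939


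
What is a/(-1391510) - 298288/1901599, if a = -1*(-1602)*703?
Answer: -1278331469137/1323047012245 ≈ -0.96620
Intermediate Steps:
a = 1126206 (a = 1602*703 = 1126206)
a/(-1391510) - 298288/1901599 = 1126206/(-1391510) - 298288/1901599 = 1126206*(-1/1391510) - 298288*1/1901599 = -563103/695755 - 298288/1901599 = -1278331469137/1323047012245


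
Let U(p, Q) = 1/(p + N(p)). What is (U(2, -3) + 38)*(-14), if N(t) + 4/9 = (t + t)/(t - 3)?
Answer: -5789/11 ≈ -526.27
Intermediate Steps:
N(t) = -4/9 + 2*t/(-3 + t) (N(t) = -4/9 + (t + t)/(t - 3) = -4/9 + (2*t)/(-3 + t) = -4/9 + 2*t/(-3 + t))
U(p, Q) = 1/(p + 2*(6 + 7*p)/(9*(-3 + p)))
(U(2, -3) + 38)*(-14) = (9*(-3 + 2)/(12 - 13*2 + 9*2²) + 38)*(-14) = (9*(-1)/(12 - 26 + 9*4) + 38)*(-14) = (9*(-1)/(12 - 26 + 36) + 38)*(-14) = (9*(-1)/22 + 38)*(-14) = (9*(1/22)*(-1) + 38)*(-14) = (-9/22 + 38)*(-14) = (827/22)*(-14) = -5789/11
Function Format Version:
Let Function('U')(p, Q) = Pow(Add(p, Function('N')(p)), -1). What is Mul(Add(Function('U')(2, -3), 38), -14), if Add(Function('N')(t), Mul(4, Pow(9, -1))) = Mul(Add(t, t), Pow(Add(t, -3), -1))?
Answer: Rational(-5789, 11) ≈ -526.27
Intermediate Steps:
Function('N')(t) = Add(Rational(-4, 9), Mul(2, t, Pow(Add(-3, t), -1))) (Function('N')(t) = Add(Rational(-4, 9), Mul(Add(t, t), Pow(Add(t, -3), -1))) = Add(Rational(-4, 9), Mul(Mul(2, t), Pow(Add(-3, t), -1))) = Add(Rational(-4, 9), Mul(2, t, Pow(Add(-3, t), -1))))
Function('U')(p, Q) = Pow(Add(p, Mul(Rational(2, 9), Pow(Add(-3, p), -1), Add(6, Mul(7, p)))), -1)
Mul(Add(Function('U')(2, -3), 38), -14) = Mul(Add(Mul(9, Pow(Add(12, Mul(-13, 2), Mul(9, Pow(2, 2))), -1), Add(-3, 2)), 38), -14) = Mul(Add(Mul(9, Pow(Add(12, -26, Mul(9, 4)), -1), -1), 38), -14) = Mul(Add(Mul(9, Pow(Add(12, -26, 36), -1), -1), 38), -14) = Mul(Add(Mul(9, Pow(22, -1), -1), 38), -14) = Mul(Add(Mul(9, Rational(1, 22), -1), 38), -14) = Mul(Add(Rational(-9, 22), 38), -14) = Mul(Rational(827, 22), -14) = Rational(-5789, 11)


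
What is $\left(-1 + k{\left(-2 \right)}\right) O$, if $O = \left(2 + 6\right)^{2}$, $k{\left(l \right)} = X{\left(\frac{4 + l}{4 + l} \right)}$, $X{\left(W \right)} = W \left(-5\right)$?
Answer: $-384$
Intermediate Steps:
$X{\left(W \right)} = - 5 W$
$k{\left(l \right)} = -5$ ($k{\left(l \right)} = - 5 \frac{4 + l}{4 + l} = \left(-5\right) 1 = -5$)
$O = 64$ ($O = 8^{2} = 64$)
$\left(-1 + k{\left(-2 \right)}\right) O = \left(-1 - 5\right) 64 = \left(-6\right) 64 = -384$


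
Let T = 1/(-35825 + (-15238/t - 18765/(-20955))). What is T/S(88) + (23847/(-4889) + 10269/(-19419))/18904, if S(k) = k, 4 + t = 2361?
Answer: -20208431633472916441/70581202407374482543552 ≈ -0.00028631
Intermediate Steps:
t = 2357 (t = -4 + 2361 = 2357)
T = -3292729/117980355304 (T = 1/(-35825 + (-15238/2357 - 18765/(-20955))) = 1/(-35825 + (-15238*1/2357 - 18765*(-1/20955))) = 1/(-35825 + (-15238/2357 + 1251/1397)) = 1/(-35825 - 18338879/3292729) = 1/(-117980355304/3292729) = -3292729/117980355304 ≈ -2.7909e-5)
T/S(88) + (23847/(-4889) + 10269/(-19419))/18904 = -3292729/117980355304/88 + (23847/(-4889) + 10269/(-19419))/18904 = -3292729/117980355304*1/88 + (23847*(-1/4889) + 10269*(-1/19419))*(1/18904) = -299339/943842842432 + (-23847/4889 - 3423/6473)*(1/18904) = -299339/943842842432 - 171096678/31646497*1/18904 = -299339/943842842432 - 85548339/299122689644 = -20208431633472916441/70581202407374482543552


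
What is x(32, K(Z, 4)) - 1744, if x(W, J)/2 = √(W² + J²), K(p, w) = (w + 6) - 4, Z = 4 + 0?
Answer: -1744 + 4*√265 ≈ -1678.9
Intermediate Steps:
Z = 4
K(p, w) = 2 + w (K(p, w) = (6 + w) - 4 = 2 + w)
x(W, J) = 2*√(J² + W²) (x(W, J) = 2*√(W² + J²) = 2*√(J² + W²))
x(32, K(Z, 4)) - 1744 = 2*√((2 + 4)² + 32²) - 1744 = 2*√(6² + 1024) - 1744 = 2*√(36 + 1024) - 1744 = 2*√1060 - 1744 = 2*(2*√265) - 1744 = 4*√265 - 1744 = -1744 + 4*√265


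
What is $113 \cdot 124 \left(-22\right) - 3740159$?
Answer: $-4048423$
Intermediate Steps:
$113 \cdot 124 \left(-22\right) - 3740159 = 14012 \left(-22\right) - 3740159 = -308264 - 3740159 = -4048423$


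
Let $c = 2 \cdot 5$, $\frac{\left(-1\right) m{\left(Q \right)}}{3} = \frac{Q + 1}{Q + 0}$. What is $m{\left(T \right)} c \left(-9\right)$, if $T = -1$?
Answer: $0$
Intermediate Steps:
$m{\left(Q \right)} = - \frac{3 \left(1 + Q\right)}{Q}$ ($m{\left(Q \right)} = - 3 \frac{Q + 1}{Q + 0} = - 3 \frac{1 + Q}{Q} = - \frac{3 \left(1 + Q\right)}{Q}$)
$c = 10$
$m{\left(T \right)} c \left(-9\right) = \left(-3 - \frac{3}{-1}\right) 10 \left(-9\right) = \left(-3 - -3\right) 10 \left(-9\right) = \left(-3 + 3\right) 10 \left(-9\right) = 0 \cdot 10 \left(-9\right) = 0 \left(-9\right) = 0$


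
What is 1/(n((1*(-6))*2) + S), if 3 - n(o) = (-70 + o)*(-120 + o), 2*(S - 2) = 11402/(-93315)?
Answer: -93315/1009580686 ≈ -9.2429e-5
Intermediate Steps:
S = 180929/93315 (S = 2 + (11402/(-93315))/2 = 2 + (11402*(-1/93315))/2 = 2 + (1/2)*(-11402/93315) = 2 - 5701/93315 = 180929/93315 ≈ 1.9389)
n(o) = 3 - (-120 + o)*(-70 + o) (n(o) = 3 - (-70 + o)*(-120 + o) = 3 - (-120 + o)*(-70 + o))
1/(n((1*(-6))*2) + S) = 1/((-8397 - ((1*(-6))*2)**2 + 190*((1*(-6))*2)) + 180929/93315) = 1/((-8397 - (-6*2)**2 + 190*(-6*2)) + 180929/93315) = 1/((-8397 - 1*(-12)**2 + 190*(-12)) + 180929/93315) = 1/((-8397 - 1*144 - 2280) + 180929/93315) = 1/((-8397 - 144 - 2280) + 180929/93315) = 1/(-10821 + 180929/93315) = 1/(-1009580686/93315) = -93315/1009580686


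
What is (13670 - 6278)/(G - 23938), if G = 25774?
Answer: 616/153 ≈ 4.0261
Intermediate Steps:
(13670 - 6278)/(G - 23938) = (13670 - 6278)/(25774 - 23938) = 7392/1836 = 7392*(1/1836) = 616/153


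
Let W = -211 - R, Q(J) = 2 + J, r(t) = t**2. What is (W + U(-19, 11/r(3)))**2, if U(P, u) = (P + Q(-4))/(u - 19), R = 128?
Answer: 2921510601/25600 ≈ 1.1412e+5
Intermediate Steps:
U(P, u) = (-2 + P)/(-19 + u) (U(P, u) = (P + (2 - 4))/(u - 19) = (P - 2)/(-19 + u) = (-2 + P)/(-19 + u))
W = -339 (W = -211 - 1*128 = -211 - 128 = -339)
(W + U(-19, 11/r(3)))**2 = (-339 + (-2 - 19)/(-19 + 11/(3**2)))**2 = (-339 - 21/(-19 + 11/9))**2 = (-339 - 21/(-160/9))**2 = (-339 - 9/160*(-21))**2 = (-339 + 189/160)**2 = (-54051/160)**2 = 2921510601/25600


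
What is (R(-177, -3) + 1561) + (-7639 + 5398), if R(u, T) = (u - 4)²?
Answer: 32081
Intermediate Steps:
R(u, T) = (-4 + u)²
(R(-177, -3) + 1561) + (-7639 + 5398) = ((-4 - 177)² + 1561) + (-7639 + 5398) = ((-181)² + 1561) - 2241 = (32761 + 1561) - 2241 = 34322 - 2241 = 32081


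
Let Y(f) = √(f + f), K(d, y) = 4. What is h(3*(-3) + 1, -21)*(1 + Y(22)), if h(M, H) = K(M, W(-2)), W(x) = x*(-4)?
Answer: 4 + 8*√11 ≈ 30.533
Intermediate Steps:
W(x) = -4*x
h(M, H) = 4
Y(f) = √2*√f (Y(f) = √(2*f) = √2*√f)
h(3*(-3) + 1, -21)*(1 + Y(22)) = 4*(1 + √2*√22) = 4*(1 + 2*√11) = 4 + 8*√11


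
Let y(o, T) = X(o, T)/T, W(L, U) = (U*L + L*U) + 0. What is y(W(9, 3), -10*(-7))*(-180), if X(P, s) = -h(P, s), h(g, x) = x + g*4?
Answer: 5148/7 ≈ 735.43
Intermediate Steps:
h(g, x) = x + 4*g
W(L, U) = 2*L*U (W(L, U) = (L*U + L*U) + 0 = 2*L*U + 0 = 2*L*U)
X(P, s) = -s - 4*P (X(P, s) = -(s + 4*P) = -s - 4*P)
y(o, T) = (-T - 4*o)/T
y(W(9, 3), -10*(-7))*(-180) = ((-(-10)*(-7) - 8*9*3)/((-10*(-7))))*(-180) = ((-1*70 - 4*54)/70)*(-180) = ((-70 - 216)/70)*(-180) = ((1/70)*(-286))*(-180) = -143/35*(-180) = 5148/7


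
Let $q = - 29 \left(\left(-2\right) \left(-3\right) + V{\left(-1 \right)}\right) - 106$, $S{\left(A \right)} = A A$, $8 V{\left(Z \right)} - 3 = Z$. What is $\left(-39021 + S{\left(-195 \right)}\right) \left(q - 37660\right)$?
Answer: $37795461$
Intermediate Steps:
$V{\left(Z \right)} = \frac{3}{8} + \frac{Z}{8}$
$S{\left(A \right)} = A^{2}$
$q = - \frac{1149}{4}$ ($q = - 29 \left(\left(-2\right) \left(-3\right) + \left(\frac{3}{8} + \frac{1}{8} \left(-1\right)\right)\right) - 106 = - 29 \left(6 + \left(\frac{3}{8} - \frac{1}{8}\right)\right) - 106 = - 29 \left(6 + \frac{1}{4}\right) - 106 = \left(-29\right) \frac{25}{4} - 106 = - \frac{725}{4} - 106 = - \frac{1149}{4} \approx -287.25$)
$\left(-39021 + S{\left(-195 \right)}\right) \left(q - 37660\right) = \left(-39021 + \left(-195\right)^{2}\right) \left(- \frac{1149}{4} - 37660\right) = \left(-39021 + 38025\right) \left(- \frac{151789}{4}\right) = \left(-996\right) \left(- \frac{151789}{4}\right) = 37795461$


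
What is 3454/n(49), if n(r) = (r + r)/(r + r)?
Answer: 3454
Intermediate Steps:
n(r) = 1 (n(r) = (2*r)/((2*r)) = (2*r)*(1/(2*r)) = 1)
3454/n(49) = 3454/1 = 3454*1 = 3454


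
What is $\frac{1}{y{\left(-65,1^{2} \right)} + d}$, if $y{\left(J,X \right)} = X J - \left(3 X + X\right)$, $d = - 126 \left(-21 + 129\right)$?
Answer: $- \frac{1}{13677} \approx -7.3115 \cdot 10^{-5}$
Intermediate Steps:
$d = -13608$ ($d = \left(-126\right) 108 = -13608$)
$y{\left(J,X \right)} = - 4 X + J X$ ($y{\left(J,X \right)} = J X - 4 X = - 4 X + J X$)
$\frac{1}{y{\left(-65,1^{2} \right)} + d} = \frac{1}{1^{2} \left(-4 - 65\right) - 13608} = \frac{1}{1 \left(-69\right) - 13608} = \frac{1}{-69 - 13608} = \frac{1}{-13677} = - \frac{1}{13677}$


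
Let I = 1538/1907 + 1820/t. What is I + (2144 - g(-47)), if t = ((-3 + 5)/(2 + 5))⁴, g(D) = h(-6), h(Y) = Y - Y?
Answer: 2099672269/7628 ≈ 2.7526e+5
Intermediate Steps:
h(Y) = 0
g(D) = 0
t = 16/2401 (t = (2/7)⁴ = 16/2401 ≈ 0.0066639)
I = 2083317837/7628 (I = 1538/1907 + 1820/(16/2401) = 1538*(1/1907) + 1820*(2401/16) = 1538/1907 + 1092455/4 = 2083317837/7628 ≈ 2.7311e+5)
I + (2144 - g(-47)) = 2083317837/7628 + (2144 - 1*0) = 2083317837/7628 + (2144 + 0) = 2083317837/7628 + 2144 = 2099672269/7628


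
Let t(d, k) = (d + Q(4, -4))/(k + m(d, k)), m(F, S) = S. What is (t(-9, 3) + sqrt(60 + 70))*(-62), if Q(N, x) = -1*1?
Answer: 310/3 - 62*sqrt(130) ≈ -603.58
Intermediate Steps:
Q(N, x) = -1
t(d, k) = (-1 + d)/(2*k) (t(d, k) = (d - 1)/(k + k) = (-1 + d)/((2*k)) = (-1 + d)*(1/(2*k)) = (-1 + d)/(2*k))
(t(-9, 3) + sqrt(60 + 70))*(-62) = ((1/2)*(-1 - 9)/3 + sqrt(60 + 70))*(-62) = ((1/2)*(1/3)*(-10) + sqrt(130))*(-62) = (-5/3 + sqrt(130))*(-62) = 310/3 - 62*sqrt(130)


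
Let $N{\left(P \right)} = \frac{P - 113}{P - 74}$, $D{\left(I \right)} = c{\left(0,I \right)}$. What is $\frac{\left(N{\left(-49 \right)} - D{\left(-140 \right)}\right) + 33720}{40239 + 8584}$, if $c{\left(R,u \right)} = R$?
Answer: $\frac{1382574}{2001743} \approx 0.69069$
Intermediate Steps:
$D{\left(I \right)} = 0$
$N{\left(P \right)} = \frac{-113 + P}{-74 + P}$
$\frac{\left(N{\left(-49 \right)} - D{\left(-140 \right)}\right) + 33720}{40239 + 8584} = \frac{\left(\frac{-113 - 49}{-74 - 49} - 0\right) + 33720}{40239 + 8584} = \frac{\left(\frac{1}{-123} \left(-162\right) + 0\right) + 33720}{48823} = \left(\left(\left(- \frac{1}{123}\right) \left(-162\right) + 0\right) + 33720\right) \frac{1}{48823} = \left(\left(\frac{54}{41} + 0\right) + 33720\right) \frac{1}{48823} = \left(\frac{54}{41} + 33720\right) \frac{1}{48823} = \frac{1382574}{41} \cdot \frac{1}{48823} = \frac{1382574}{2001743}$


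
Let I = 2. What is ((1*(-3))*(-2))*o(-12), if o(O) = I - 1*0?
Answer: 12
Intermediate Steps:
o(O) = 2 (o(O) = 2 - 1*0 = 2 + 0 = 2)
((1*(-3))*(-2))*o(-12) = ((1*(-3))*(-2))*2 = -3*(-2)*2 = 6*2 = 12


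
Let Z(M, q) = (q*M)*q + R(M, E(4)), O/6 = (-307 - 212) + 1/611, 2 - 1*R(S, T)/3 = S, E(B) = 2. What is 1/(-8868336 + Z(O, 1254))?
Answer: -611/2997357264054 ≈ -2.0385e-10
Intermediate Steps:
R(S, T) = 6 - 3*S
O = -1902648/611 (O = 6*((-307 - 212) + 1/611) = 6*(-519 + 1/611) = 6*(-317108/611) = -1902648/611 ≈ -3114.0)
Z(M, q) = 6 - 3*M + M*q² (Z(M, q) = (q*M)*q + (6 - 3*M) = (M*q)*q + (6 - 3*M) = M*q² + (6 - 3*M) = 6 - 3*M + M*q²)
1/(-8868336 + Z(O, 1254)) = 1/(-8868336 + (6 - 3*(-1902648/611) - 1902648/611*1254²)) = 1/(-8868336 + (6 + 5707944/611 - 1902648/611*1572516)) = 1/(-8868336 + (6 + 5707944/611 - 2991944422368/611)) = 1/(-8868336 - 2991938710758/611) = 1/(-2997357264054/611) = -611/2997357264054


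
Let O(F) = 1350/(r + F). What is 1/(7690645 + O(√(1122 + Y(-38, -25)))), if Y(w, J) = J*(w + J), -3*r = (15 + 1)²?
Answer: 63467609567/488105259449534015 + 486*√2697/97621051889906803 ≈ 1.3003e-7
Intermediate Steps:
r = -256/3 (r = -(15 + 1)²/3 = -⅓*16² = -⅓*256 = -256/3 ≈ -85.333)
Y(w, J) = J*(J + w)
O(F) = 1350/(-256/3 + F)
1/(7690645 + O(√(1122 + Y(-38, -25)))) = 1/(7690645 + 4050/(-256 + 3*√(1122 - 25*(-25 - 38)))) = 1/(7690645 + 4050/(-256 + 3*√(1122 - 25*(-63)))) = 1/(7690645 + 4050/(-256 + 3*√(1122 + 1575))) = 1/(7690645 + 4050/(-256 + 3*√2697))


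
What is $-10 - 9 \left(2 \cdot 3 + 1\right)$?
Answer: $-73$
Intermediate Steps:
$-10 - 9 \left(2 \cdot 3 + 1\right) = -10 - 9 \left(6 + 1\right) = -10 - 63 = -73$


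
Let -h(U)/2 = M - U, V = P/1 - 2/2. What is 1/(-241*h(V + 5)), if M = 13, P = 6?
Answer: 1/1446 ≈ 0.00069156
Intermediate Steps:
V = 5 (V = 6/1 - 2/2 = 6*1 - 2*1/2 = 6 - 1 = 5)
h(U) = -26 + 2*U (h(U) = -2*(13 - U) = -26 + 2*U)
1/(-241*h(V + 5)) = 1/(-241*(-26 + 2*(5 + 5))) = 1/(-241*(-26 + 2*10)) = 1/(-241*(-26 + 20)) = 1/(-241*(-6)) = 1/1446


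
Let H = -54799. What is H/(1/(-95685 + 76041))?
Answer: 1076471556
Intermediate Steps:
H/(1/(-95685 + 76041)) = -54799/(1/(-95685 + 76041)) = -54799/(1/(-19644)) = -54799/(-1/19644) = -54799*(-19644) = 1076471556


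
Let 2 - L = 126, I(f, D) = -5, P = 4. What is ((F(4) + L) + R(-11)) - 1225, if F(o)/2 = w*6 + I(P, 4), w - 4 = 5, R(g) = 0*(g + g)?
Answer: -1251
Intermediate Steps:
R(g) = 0 (R(g) = 0*(2*g) = 0)
w = 9 (w = 4 + 5 = 9)
L = -124 (L = 2 - 1*126 = 2 - 126 = -124)
F(o) = 98 (F(o) = 2*(9*6 - 5) = 2*(54 - 5) = 2*49 = 98)
((F(4) + L) + R(-11)) - 1225 = ((98 - 124) + 0) - 1225 = (-26 + 0) - 1225 = -26 - 1225 = -1251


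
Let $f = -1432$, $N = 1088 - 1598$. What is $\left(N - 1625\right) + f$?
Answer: $-3567$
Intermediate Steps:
$N = -510$
$\left(N - 1625\right) + f = \left(-510 - 1625\right) - 1432 = -2135 - 1432 = -3567$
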